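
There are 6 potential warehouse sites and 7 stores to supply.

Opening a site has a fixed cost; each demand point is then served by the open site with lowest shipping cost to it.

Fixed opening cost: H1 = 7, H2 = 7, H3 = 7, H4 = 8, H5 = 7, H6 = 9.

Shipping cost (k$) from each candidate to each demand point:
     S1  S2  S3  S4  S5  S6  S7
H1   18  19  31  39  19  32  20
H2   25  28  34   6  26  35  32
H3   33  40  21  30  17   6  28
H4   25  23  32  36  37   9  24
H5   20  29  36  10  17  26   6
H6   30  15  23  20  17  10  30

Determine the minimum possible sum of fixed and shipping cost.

Open {H5, H6}: assign each demand point to its cheapest open site.
  S1→H5 20, S2→H6 15, S3→H6 23, S4→H5 10, S5→H5 17, S6→H6 10, S7→H5 6
  shipping cost 101, fixed 16 → total 117.
Compare {H1, H3, H5}: shipping cost 97 + fixed 21 = 118.
Compare {H3, H5, H6}: shipping cost 95 + fixed 23 = 118.
Compare {H2, H5, H6}: shipping cost 97 + fixed 23 = 120.
All other subsets cost ≥ 118. Minimum total cost: 117.

117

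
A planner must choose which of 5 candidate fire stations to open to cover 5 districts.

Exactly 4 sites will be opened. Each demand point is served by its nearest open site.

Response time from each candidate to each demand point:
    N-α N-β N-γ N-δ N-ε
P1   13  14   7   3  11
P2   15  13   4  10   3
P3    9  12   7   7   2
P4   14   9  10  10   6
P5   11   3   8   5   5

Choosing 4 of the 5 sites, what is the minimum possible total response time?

21

Open {P1, P2, P3, P5}.
  N-α→P3 9, N-β→P5 3, N-γ→P2 4, N-δ→P1 3, N-ε→P3 2  ⇒ total 21.
Compare {P2, P3, P4, P5}: total 23.
Compare {P1, P2, P4, P5}: total 24.
No size-4 selection does better; minimum is 21.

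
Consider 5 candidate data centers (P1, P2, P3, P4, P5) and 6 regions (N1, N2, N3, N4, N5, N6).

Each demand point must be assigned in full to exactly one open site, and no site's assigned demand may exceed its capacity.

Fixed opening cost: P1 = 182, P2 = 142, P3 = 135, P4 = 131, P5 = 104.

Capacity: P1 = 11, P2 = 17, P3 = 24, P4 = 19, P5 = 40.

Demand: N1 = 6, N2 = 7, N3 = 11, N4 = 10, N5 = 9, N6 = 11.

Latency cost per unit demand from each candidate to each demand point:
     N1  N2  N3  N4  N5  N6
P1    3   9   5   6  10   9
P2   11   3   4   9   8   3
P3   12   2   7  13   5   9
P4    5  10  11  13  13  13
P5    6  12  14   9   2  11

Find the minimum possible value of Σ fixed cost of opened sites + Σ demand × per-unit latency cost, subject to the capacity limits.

Open {P3, P5}; cheapest assignment that respects the capacities:
  P3 (cap 24, load 18): N2, N3 — cost 7×2 + 11×7 = 91
  P5 (cap 40, load 36): N1, N4, N5, N6 — cost 6×6 + 10×9 + 9×2 + 11×11 = 265
  Shipping 356, fixed 239 → total 595.
  Any other capacity-feasible assignment to {P3, P5} ships for at least 356.
Compare {P2, P3, P5}: its best feasible assignment gives total 649.
Compare {P2, P5}: its best feasible assignment gives total 669.
Every other set of open sites that can feasibly serve all demand totals ≥ 649 even under its best assignment. Minimum: 595.

595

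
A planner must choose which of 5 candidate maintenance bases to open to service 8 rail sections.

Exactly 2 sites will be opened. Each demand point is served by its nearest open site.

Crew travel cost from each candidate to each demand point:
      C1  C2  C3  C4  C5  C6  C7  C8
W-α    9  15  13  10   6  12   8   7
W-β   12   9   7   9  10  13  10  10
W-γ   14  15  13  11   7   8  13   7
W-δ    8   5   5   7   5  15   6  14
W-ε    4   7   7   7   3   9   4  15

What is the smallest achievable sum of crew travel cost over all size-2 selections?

Open {W-γ, W-ε}.
  C1→W-ε 4, C2→W-ε 7, C3→W-ε 7, C4→W-ε 7, C5→W-ε 3, C6→W-γ 8, C7→W-ε 4, C8→W-γ 7  ⇒ total 47.
Compare {W-α, W-ε}: total 48.
Compare {W-β, W-ε}: total 51.
No size-2 selection does better; minimum is 47.

47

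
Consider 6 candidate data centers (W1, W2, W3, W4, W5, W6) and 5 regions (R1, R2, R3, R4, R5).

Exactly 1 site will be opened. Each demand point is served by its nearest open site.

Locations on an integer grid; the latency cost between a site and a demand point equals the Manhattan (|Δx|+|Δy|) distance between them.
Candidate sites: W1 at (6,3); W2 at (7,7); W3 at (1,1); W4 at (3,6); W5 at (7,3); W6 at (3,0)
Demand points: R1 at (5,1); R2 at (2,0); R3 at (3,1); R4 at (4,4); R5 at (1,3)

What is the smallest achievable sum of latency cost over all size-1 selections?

Open {W6}.
  R1→W6 3, R2→W6 1, R3→W6 1, R4→W6 5, R5→W6 5  ⇒ total 15.
Compare {W3}: total 16.
Compare {W1}: total 23.
No size-1 selection does better; minimum is 15.

15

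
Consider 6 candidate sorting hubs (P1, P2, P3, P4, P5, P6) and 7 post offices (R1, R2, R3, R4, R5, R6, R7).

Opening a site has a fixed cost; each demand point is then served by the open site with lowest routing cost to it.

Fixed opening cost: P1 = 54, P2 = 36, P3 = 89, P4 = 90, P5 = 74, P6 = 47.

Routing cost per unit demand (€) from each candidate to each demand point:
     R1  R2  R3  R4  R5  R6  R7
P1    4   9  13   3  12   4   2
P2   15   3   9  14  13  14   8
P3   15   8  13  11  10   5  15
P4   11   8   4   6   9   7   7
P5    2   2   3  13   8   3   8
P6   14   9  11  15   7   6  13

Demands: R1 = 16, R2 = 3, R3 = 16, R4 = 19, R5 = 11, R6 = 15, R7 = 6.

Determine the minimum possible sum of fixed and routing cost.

Open {P1, P5}: assign each demand point to its cheapest open site.
  R1→P5 16×2=32, R2→P5 3×2=6, R3→P5 16×3=48, R4→P1 19×3=57, R5→P5 11×8=88, R6→P5 15×3=45, R7→P1 6×2=12
  routing cost 288, fixed 128 → total 416.
Compare {P1, P2, P5}: routing cost 288 + fixed 164 = 452.
Compare {P1, P5, P6}: routing cost 277 + fixed 175 = 452.
Compare {P1, P2, P5, P6}: routing cost 277 + fixed 211 = 488.
All other subsets cost ≥ 452. Minimum total cost: 416.

416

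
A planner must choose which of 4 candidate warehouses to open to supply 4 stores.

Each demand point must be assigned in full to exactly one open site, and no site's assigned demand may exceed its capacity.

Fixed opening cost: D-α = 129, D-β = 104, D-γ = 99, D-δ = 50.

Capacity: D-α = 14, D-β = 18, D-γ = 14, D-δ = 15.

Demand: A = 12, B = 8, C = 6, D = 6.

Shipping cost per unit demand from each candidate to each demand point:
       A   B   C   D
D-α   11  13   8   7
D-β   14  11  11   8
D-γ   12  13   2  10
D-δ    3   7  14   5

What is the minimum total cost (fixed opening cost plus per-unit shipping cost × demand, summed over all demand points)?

437

Open {D-β, D-γ, D-δ}; cheapest assignment that respects the capacities:
  D-β (cap 18, load 14): B, D — cost 8×11 + 6×8 = 136
  D-γ (cap 14, load 6): C — cost 6×2 = 12
  D-δ (cap 15, load 12): A — cost 12×3 = 36
  Shipping 184, fixed 253 → total 437.
  Any other capacity-feasible assignment to {D-β, D-γ, D-δ} ships for at least 184.
Compare {D-α, D-γ, D-δ}: its best feasible assignment gives total 472.
Compare {D-β, D-δ}: its best feasible assignment gives total 474.
Every other set of open sites that can feasibly serve all demand totals ≥ 472 even under its best assignment. Minimum: 437.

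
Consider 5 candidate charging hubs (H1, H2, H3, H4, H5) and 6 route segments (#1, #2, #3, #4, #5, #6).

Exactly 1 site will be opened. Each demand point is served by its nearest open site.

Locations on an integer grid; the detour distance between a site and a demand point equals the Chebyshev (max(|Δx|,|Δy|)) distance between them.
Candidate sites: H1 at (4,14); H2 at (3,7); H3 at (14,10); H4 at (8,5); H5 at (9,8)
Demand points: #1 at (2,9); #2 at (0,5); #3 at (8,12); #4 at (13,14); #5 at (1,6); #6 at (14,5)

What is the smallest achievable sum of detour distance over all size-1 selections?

33

Open {H2}.
  #1→H2 2, #2→H2 3, #3→H2 5, #4→H2 10, #5→H2 2, #6→H2 11  ⇒ total 33.
Compare {H5}: total 39.
Compare {H4}: total 43.
No size-1 selection does better; minimum is 33.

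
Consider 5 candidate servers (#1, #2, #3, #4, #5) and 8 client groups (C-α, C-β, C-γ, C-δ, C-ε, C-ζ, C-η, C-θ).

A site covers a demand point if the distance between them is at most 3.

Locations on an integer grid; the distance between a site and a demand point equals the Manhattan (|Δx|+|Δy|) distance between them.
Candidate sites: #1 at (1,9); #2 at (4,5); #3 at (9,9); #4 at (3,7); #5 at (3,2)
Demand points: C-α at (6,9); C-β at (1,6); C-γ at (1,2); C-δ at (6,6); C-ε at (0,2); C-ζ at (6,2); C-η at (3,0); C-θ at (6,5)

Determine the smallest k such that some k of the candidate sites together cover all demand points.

4

Coverage sets (demand points within 3 of each site):
  #1: {C-β}
  #2: {C-δ, C-θ}
  #3: {C-α}
  #4: {C-β}
  #5: {C-γ, C-ε, C-ζ, C-η}
No 3 sites suffice: every size-3 union leaves at least one demand point uncovered.
But {#1, #2, #3, #5} covers everything, so the minimum is 4.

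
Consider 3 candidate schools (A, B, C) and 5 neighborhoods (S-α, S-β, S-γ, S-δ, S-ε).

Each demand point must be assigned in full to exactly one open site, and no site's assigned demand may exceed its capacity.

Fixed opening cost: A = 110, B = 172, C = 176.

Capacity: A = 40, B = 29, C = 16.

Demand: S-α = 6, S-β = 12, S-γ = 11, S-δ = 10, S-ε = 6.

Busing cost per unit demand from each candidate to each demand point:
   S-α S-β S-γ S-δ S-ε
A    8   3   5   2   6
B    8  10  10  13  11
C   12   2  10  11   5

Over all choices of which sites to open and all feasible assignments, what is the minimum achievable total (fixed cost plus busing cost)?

Open {A, C}; cheapest assignment that respects the capacities:
  A (cap 40, load 33): S-α, S-γ, S-δ, S-ε — cost 6×8 + 11×5 + 10×2 + 6×6 = 159
  C (cap 16, load 12): S-β — cost 12×2 = 24
  Shipping 183, fixed 286 → total 469.
  Any other capacity-feasible assignment to {A, C} ships for at least 183.
Compare {A, B}: its best feasible assignment gives total 477.
Compare {A, B, C}: its best feasible assignment gives total 641.
Every other set of open sites that can feasibly serve all demand totals ≥ 477 even under its best assignment. Minimum: 469.

469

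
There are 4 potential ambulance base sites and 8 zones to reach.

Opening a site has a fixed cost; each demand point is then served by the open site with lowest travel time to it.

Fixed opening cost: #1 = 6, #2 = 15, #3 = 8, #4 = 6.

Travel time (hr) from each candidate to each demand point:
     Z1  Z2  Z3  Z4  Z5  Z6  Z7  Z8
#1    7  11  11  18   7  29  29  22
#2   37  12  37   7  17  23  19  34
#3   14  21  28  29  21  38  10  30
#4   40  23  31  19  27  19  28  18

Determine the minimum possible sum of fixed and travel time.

Open {#1, #3, #4}: assign each demand point to its cheapest open site.
  Z1→#1 7, Z2→#1 11, Z3→#1 11, Z4→#1 18, Z5→#1 7, Z6→#4 19, Z7→#3 10, Z8→#4 18
  travel time 101, fixed 20 → total 121.
Compare {#1, #2, #3, #4}: travel time 90 + fixed 35 = 125.
Compare {#1, #2, #4}: travel time 99 + fixed 27 = 126.
Compare {#1, #2, #3}: travel time 98 + fixed 29 = 127.
All other subsets cost ≥ 125. Minimum total cost: 121.

121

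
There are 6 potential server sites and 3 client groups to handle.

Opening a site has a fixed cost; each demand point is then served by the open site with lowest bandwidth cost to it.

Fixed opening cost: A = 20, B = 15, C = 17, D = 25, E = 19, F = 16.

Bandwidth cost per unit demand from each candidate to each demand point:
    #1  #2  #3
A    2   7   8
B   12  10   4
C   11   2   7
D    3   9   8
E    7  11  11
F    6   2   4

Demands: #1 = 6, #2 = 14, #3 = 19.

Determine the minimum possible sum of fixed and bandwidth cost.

152

Open {A, F}: assign each demand point to its cheapest open site.
  #1→A 6×2=12, #2→F 14×2=28, #3→F 19×4=76
  bandwidth cost 116, fixed 36 → total 152.
Compare {F}: bandwidth cost 140 + fixed 16 = 156.
Compare {D, F}: bandwidth cost 122 + fixed 41 = 163.
Compare {A, B, F}: bandwidth cost 116 + fixed 51 = 167.
All other subsets cost ≥ 156. Minimum total cost: 152.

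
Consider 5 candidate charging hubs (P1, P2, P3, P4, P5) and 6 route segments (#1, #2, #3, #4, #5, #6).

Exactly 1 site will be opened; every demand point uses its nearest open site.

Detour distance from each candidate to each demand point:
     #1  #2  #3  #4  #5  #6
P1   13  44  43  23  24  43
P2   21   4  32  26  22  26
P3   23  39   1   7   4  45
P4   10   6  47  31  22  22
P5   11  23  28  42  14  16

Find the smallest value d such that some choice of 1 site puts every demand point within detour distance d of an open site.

32

Open {P2}.
  Farthest demand point is #3 at detour distance 32 (to P2); all others are ≤ 32.
With {P5} the worst case is 42.
With {P1} the worst case is 44.
No size-1 selection achieves below 32.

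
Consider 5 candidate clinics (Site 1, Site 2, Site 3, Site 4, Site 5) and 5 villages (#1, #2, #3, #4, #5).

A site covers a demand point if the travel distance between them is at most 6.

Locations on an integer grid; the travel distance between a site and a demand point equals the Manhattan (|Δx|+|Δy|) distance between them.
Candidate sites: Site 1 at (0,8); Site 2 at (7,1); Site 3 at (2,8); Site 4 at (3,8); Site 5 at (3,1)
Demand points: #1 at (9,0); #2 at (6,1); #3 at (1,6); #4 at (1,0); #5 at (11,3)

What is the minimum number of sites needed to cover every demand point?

3

Coverage sets (demand points within 6 of each site):
  Site 1: {#3}
  Site 2: {#1, #2, #5}
  Site 3: {#3}
  Site 4: {#3}
  Site 5: {#2, #4}
No 2 sites suffice: every size-2 union leaves at least one demand point uncovered.
But {Site 1, Site 2, Site 5} covers everything, so the minimum is 3.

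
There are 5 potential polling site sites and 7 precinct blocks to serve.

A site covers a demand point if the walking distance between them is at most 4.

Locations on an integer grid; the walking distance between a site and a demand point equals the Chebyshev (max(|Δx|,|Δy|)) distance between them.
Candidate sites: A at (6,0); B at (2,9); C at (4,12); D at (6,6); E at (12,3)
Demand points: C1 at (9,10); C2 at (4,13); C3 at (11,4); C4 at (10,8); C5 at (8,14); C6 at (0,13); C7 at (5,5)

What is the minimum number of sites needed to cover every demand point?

Coverage sets (demand points within 4 of each site):
  A: {}
  B: {C2, C6, C7}
  C: {C2, C5, C6}
  D: {C1, C4, C7}
  E: {C3}
No 2 sites suffice: every size-2 union leaves at least one demand point uncovered.
But {C, D, E} covers everything, so the minimum is 3.

3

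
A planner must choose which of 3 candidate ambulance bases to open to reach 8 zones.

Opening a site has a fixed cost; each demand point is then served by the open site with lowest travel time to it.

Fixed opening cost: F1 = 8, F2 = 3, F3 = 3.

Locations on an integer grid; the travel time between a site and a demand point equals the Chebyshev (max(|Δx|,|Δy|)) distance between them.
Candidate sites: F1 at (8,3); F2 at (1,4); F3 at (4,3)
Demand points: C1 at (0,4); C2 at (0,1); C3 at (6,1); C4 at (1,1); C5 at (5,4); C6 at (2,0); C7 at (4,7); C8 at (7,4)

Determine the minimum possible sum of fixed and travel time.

25

Open {F2, F3}: assign each demand point to its cheapest open site.
  C1→F2 1, C2→F2 3, C3→F3 2, C4→F2 3, C5→F3 1, C6→F3 3, C7→F2 3, C8→F3 3
  travel time 19, fixed 6 → total 25.
Compare {F3}: travel time 24 + fixed 3 = 27.
Compare {F1, F2}: travel time 20 + fixed 11 = 31.
Compare {F1, F2, F3}: travel time 17 + fixed 14 = 31.
All other subsets cost ≥ 27. Minimum total cost: 25.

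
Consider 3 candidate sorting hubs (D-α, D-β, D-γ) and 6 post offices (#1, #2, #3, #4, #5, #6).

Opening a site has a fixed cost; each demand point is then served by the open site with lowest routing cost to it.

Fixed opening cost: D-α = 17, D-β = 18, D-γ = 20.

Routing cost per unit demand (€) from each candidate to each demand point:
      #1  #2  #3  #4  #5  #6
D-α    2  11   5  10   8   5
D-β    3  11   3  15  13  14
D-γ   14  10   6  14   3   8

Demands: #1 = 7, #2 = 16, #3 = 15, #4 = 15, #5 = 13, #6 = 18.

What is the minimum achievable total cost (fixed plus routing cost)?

Open {D-α, D-β, D-γ}: assign each demand point to its cheapest open site.
  #1→D-α 7×2=14, #2→D-γ 16×10=160, #3→D-β 15×3=45, #4→D-α 15×10=150, #5→D-γ 13×3=39, #6→D-α 18×5=90
  routing cost 498, fixed 55 → total 553.
Compare {D-α, D-γ}: routing cost 528 + fixed 37 = 565.
Compare {D-α, D-β}: routing cost 579 + fixed 35 = 614.
Compare {D-α}: routing cost 609 + fixed 17 = 626.
All other subsets cost ≥ 565. Minimum total cost: 553.

553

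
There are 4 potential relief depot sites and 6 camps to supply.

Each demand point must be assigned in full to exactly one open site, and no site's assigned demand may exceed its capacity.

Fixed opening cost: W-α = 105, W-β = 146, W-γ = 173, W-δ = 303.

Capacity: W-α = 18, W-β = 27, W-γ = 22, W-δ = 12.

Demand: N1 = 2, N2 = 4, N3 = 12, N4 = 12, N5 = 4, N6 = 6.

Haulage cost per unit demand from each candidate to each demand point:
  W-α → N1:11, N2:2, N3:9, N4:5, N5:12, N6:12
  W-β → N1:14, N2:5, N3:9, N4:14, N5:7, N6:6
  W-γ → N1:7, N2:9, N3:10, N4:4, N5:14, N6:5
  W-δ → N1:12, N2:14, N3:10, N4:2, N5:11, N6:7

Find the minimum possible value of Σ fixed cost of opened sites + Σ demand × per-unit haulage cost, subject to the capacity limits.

513

Open {W-α, W-β}; cheapest assignment that respects the capacities:
  W-α (cap 18, load 18): N1, N2, N4 — cost 2×11 + 4×2 + 12×5 = 90
  W-β (cap 27, load 22): N3, N5, N6 — cost 12×9 + 4×7 + 6×6 = 172
  Shipping 262, fixed 251 → total 513.
  Any other capacity-feasible assignment to {W-α, W-β} ships for at least 262.
Compare {W-α, W-γ}: its best feasible assignment gives total 550.
Compare {W-β, W-γ}: its best feasible assignment gives total 567.
Every other set of open sites that can feasibly serve all demand totals ≥ 550 even under its best assignment. Minimum: 513.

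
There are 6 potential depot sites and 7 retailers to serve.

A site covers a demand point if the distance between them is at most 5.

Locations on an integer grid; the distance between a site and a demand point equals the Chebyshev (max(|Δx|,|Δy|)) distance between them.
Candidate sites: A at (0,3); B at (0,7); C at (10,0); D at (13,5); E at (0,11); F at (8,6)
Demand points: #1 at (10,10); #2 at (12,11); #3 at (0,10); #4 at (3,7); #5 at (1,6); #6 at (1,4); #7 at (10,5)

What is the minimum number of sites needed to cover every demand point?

2

Coverage sets (demand points within 5 of each site):
  A: {#4, #5, #6}
  B: {#3, #4, #5, #6}
  C: {#7}
  D: {#1, #7}
  E: {#3, #4, #5}
  F: {#1, #2, #4, #7}
No single site covers all 7 demand points.
But {B, F} covers everything, so the minimum is 2.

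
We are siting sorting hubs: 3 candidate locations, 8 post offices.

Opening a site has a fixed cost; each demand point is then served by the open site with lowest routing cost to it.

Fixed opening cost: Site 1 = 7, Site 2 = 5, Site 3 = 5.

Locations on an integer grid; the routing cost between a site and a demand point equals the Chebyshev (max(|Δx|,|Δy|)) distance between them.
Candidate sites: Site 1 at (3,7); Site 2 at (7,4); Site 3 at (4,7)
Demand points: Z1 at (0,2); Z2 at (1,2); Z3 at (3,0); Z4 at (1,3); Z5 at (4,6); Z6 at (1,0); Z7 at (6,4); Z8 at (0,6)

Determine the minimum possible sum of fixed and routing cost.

Open {Site 2, Site 3}: assign each demand point to its cheapest open site.
  Z1→Site 3 5, Z2→Site 3 5, Z3→Site 2 4, Z4→Site 3 4, Z5→Site 3 1, Z6→Site 2 6, Z7→Site 2 1, Z8→Site 3 4
  routing cost 30, fixed 10 → total 40.
Compare {Site 3}: routing cost 36 + fixed 5 = 41.
Compare {Site 1, Site 2}: routing cost 29 + fixed 12 = 41.
Compare {Site 1}: routing cost 35 + fixed 7 = 42.
All other subsets cost ≥ 41. Minimum total cost: 40.

40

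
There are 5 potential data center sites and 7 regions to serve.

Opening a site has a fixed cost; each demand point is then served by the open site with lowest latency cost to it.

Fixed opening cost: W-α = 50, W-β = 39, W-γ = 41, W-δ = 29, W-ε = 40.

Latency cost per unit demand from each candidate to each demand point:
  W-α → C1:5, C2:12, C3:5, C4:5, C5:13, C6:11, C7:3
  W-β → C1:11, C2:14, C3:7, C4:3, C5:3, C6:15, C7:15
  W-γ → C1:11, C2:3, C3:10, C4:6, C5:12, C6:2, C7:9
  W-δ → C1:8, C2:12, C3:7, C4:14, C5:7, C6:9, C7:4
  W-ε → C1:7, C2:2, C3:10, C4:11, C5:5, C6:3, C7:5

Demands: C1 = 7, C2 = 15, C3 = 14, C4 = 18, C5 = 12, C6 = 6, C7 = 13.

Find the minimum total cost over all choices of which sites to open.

Open {W-α, W-β, W-ε}: assign each demand point to its cheapest open site.
  C1→W-α 7×5=35, C2→W-ε 15×2=30, C3→W-α 14×5=70, C4→W-β 18×3=54, C5→W-β 12×3=36, C6→W-ε 6×3=18, C7→W-α 13×3=39
  latency cost 282, fixed 129 → total 411.
Compare {W-α, W-β, W-γ}: latency cost 291 + fixed 130 = 421.
Compare {W-β, W-ε}: latency cost 350 + fixed 79 = 429.
Compare {W-α, W-ε}: latency cost 342 + fixed 90 = 432.
All other subsets cost ≥ 421. Minimum total cost: 411.

411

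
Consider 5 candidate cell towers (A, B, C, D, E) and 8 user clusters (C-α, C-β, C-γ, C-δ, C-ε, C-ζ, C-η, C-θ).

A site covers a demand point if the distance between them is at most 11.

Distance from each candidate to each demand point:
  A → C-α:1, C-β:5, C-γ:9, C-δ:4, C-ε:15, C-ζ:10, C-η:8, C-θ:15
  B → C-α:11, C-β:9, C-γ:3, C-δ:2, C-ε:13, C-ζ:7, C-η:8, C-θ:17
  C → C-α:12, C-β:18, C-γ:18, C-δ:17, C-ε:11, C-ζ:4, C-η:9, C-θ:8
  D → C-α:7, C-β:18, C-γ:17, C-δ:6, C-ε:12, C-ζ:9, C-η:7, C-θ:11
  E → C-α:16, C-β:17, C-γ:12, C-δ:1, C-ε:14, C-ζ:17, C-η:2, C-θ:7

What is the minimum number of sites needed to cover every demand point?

Coverage sets (demand points within 11 of each site):
  A: {C-α, C-β, C-γ, C-δ, C-ζ, C-η}
  B: {C-α, C-β, C-γ, C-δ, C-ζ, C-η}
  C: {C-ε, C-ζ, C-η, C-θ}
  D: {C-α, C-δ, C-ζ, C-η, C-θ}
  E: {C-δ, C-η, C-θ}
No single site covers all 8 demand points.
But {A, C} covers everything, so the minimum is 2.

2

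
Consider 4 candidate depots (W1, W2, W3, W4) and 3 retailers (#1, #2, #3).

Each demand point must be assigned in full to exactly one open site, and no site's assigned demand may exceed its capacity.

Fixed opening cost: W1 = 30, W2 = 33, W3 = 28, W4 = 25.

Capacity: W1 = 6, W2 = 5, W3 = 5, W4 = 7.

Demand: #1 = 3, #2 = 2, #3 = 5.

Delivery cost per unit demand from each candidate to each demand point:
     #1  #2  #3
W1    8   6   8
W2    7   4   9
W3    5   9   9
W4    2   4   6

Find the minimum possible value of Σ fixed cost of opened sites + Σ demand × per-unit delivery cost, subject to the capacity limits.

106

Open {W3, W4}; cheapest assignment that respects the capacities:
  W3 (cap 5, load 3): #1 — cost 3×5 = 15
  W4 (cap 7, load 7): #2, #3 — cost 2×4 + 5×6 = 38
  Shipping 53, fixed 53 → total 106.
  Any other capacity-feasible assignment to {W3, W4} ships for at least 53.
Compare {W1, W4}: its best feasible assignment gives total 109.
Compare {W2, W4}: its best feasible assignment gives total 117.
Every other set of open sites that can feasibly serve all demand totals ≥ 109 even under its best assignment. Minimum: 106.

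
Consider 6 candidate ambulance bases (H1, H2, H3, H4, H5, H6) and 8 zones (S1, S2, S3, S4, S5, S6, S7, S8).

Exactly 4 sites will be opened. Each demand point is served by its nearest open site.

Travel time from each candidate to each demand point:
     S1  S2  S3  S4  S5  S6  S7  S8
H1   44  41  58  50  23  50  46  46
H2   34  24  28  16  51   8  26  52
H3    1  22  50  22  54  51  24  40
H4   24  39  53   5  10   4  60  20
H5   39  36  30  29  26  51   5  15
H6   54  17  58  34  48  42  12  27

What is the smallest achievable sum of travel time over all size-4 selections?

87

Open {H3, H4, H5, H6}.
  S1→H3 1, S2→H6 17, S3→H5 30, S4→H4 5, S5→H4 10, S6→H4 4, S7→H5 5, S8→H5 15  ⇒ total 87.
Compare {H2, H3, H4, H5}: total 90.
Compare {H1, H3, H4, H5}: total 92.
No size-4 selection does better; minimum is 87.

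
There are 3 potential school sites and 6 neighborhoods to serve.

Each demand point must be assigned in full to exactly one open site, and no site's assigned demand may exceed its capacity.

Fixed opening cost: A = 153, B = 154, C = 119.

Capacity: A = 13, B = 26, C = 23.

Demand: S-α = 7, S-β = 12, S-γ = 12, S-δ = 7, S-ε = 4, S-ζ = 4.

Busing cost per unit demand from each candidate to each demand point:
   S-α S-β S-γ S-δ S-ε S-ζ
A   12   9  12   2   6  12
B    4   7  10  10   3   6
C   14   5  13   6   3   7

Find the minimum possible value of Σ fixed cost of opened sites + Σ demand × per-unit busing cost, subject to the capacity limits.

559

Open {B, C}; cheapest assignment that respects the capacities:
  B (cap 26, load 23): S-α, S-γ, S-ζ — cost 7×4 + 12×10 + 4×6 = 172
  C (cap 23, load 23): S-β, S-δ, S-ε — cost 12×5 + 7×6 + 4×3 = 114
  Shipping 286, fixed 273 → total 559.
  Any other capacity-feasible assignment to {B, C} ships for at least 286.
Compare {A, B, C}: its best feasible assignment gives total 684.
Every other set of open sites that can feasibly serve all demand totals ≥ 684 even under its best assignment. Minimum: 559.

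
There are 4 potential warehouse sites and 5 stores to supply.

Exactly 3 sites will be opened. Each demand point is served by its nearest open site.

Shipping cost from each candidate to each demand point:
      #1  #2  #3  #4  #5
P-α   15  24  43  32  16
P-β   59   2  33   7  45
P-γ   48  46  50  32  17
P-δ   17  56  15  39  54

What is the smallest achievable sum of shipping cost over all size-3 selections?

Open {P-α, P-β, P-δ}.
  #1→P-α 15, #2→P-β 2, #3→P-δ 15, #4→P-β 7, #5→P-α 16  ⇒ total 55.
Compare {P-β, P-γ, P-δ}: total 58.
Compare {P-α, P-β, P-γ}: total 73.
No size-3 selection does better; minimum is 55.

55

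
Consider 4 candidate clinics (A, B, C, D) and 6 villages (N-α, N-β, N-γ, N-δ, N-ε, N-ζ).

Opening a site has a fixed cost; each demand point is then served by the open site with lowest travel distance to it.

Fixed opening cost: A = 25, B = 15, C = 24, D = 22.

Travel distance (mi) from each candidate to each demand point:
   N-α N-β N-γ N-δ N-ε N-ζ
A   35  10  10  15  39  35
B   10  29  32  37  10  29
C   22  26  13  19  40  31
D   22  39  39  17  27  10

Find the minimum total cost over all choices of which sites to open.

Open {A, B}: assign each demand point to its cheapest open site.
  N-α→B 10, N-β→A 10, N-γ→A 10, N-δ→A 15, N-ε→B 10, N-ζ→B 29
  travel distance 84, fixed 40 → total 124.
Compare {A, B, D}: travel distance 65 + fixed 62 = 127.
Compare {A, D}: travel distance 94 + fixed 47 = 141.
Compare {B, D}: travel distance 108 + fixed 37 = 145.
All other subsets cost ≥ 127. Minimum total cost: 124.

124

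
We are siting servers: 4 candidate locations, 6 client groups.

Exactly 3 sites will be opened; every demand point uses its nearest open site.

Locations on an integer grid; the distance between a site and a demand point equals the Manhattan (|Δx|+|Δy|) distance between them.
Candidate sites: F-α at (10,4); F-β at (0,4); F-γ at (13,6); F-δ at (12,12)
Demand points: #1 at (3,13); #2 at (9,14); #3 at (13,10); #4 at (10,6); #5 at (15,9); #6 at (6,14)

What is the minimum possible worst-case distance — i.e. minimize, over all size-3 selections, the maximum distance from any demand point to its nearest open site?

10

Open {F-α, F-β, F-δ}.
  Farthest demand point is #1 at distance 10 (to F-δ); all others are ≤ 10.
With {F-α, F-γ, F-δ} the worst case is 10.
With {F-β, F-γ, F-δ} the worst case is 10.
No size-3 selection achieves below 10.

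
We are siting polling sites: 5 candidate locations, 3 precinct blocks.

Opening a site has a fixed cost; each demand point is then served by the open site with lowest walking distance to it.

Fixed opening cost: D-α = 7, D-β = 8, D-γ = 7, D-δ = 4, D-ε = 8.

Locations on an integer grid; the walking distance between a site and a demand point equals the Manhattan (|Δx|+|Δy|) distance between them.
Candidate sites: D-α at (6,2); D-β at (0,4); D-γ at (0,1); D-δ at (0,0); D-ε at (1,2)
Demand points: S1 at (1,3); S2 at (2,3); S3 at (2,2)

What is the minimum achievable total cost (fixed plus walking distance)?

Open {D-ε}: assign each demand point to its cheapest open site.
  S1→D-ε 1, S2→D-ε 2, S3→D-ε 1
  walking distance 4, fixed 8 → total 12.
Compare {D-δ, D-ε}: walking distance 4 + fixed 12 = 16.
Compare {D-β}: walking distance 9 + fixed 8 = 17.
Compare {D-γ}: walking distance 10 + fixed 7 = 17.
All other subsets cost ≥ 16. Minimum total cost: 12.

12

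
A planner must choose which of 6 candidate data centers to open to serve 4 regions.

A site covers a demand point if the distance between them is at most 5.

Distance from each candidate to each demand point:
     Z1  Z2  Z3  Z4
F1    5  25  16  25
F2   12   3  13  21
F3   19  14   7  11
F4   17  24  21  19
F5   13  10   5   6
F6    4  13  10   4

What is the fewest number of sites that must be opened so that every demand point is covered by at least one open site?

Coverage sets (demand points within 5 of each site):
  F1: {Z1}
  F2: {Z2}
  F3: {}
  F4: {}
  F5: {Z3}
  F6: {Z1, Z4}
No 2 sites suffice: every size-2 union leaves at least one demand point uncovered.
But {F2, F5, F6} covers everything, so the minimum is 3.

3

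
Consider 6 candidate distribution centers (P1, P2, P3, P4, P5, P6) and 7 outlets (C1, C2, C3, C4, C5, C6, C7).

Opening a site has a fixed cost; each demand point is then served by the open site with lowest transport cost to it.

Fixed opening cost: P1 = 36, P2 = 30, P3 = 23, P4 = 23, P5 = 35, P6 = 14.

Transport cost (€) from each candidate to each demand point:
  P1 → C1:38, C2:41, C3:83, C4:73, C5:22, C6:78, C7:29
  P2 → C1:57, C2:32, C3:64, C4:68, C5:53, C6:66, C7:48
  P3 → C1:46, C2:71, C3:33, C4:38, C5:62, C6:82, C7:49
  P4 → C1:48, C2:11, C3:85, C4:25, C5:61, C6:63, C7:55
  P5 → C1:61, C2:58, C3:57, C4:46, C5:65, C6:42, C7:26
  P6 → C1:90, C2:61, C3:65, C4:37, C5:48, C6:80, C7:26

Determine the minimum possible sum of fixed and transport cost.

303

Open {P1, P3, P4}: assign each demand point to its cheapest open site.
  C1→P1 38, C2→P4 11, C3→P3 33, C4→P4 25, C5→P1 22, C6→P4 63, C7→P1 29
  transport cost 221, fixed 82 → total 303.
Compare {P3, P4, P6}: transport cost 252 + fixed 60 = 312.
Compare {P1, P3, P4, P5}: transport cost 197 + fixed 117 = 314.
Compare {P1, P3, P4, P6}: transport cost 218 + fixed 96 = 314.
All other subsets cost ≥ 312. Minimum total cost: 303.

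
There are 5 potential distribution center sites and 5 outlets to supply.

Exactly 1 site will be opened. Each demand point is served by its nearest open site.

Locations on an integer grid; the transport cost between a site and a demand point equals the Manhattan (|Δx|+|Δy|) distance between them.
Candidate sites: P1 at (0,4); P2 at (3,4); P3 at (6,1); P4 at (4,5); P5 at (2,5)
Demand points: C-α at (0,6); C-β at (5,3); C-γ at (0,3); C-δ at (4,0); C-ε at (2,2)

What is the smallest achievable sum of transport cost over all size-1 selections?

Open {P2}.
  C-α→P2 5, C-β→P2 3, C-γ→P2 4, C-δ→P2 5, C-ε→P2 3  ⇒ total 20.
Compare {P1}: total 21.
Compare {P5}: total 22.
No size-1 selection does better; minimum is 20.

20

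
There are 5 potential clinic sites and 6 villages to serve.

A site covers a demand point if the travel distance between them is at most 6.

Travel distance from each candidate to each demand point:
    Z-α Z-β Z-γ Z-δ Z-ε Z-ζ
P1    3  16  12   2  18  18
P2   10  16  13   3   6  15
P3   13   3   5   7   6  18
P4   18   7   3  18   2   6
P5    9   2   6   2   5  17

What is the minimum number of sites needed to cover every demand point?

3

Coverage sets (demand points within 6 of each site):
  P1: {Z-α, Z-δ}
  P2: {Z-δ, Z-ε}
  P3: {Z-β, Z-γ, Z-ε}
  P4: {Z-γ, Z-ε, Z-ζ}
  P5: {Z-β, Z-γ, Z-δ, Z-ε}
No 2 sites suffice: every size-2 union leaves at least one demand point uncovered.
But {P1, P3, P4} covers everything, so the minimum is 3.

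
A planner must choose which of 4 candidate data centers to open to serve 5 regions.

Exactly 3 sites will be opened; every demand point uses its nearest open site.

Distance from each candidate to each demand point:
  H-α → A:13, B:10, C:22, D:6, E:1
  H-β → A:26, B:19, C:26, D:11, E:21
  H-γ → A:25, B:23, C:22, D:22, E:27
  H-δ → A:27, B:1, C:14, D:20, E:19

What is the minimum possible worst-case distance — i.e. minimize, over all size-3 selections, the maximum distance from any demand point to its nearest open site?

14

Open {H-α, H-β, H-δ}.
  Farthest demand point is C at distance 14 (to H-δ); all others are ≤ 14.
With {H-α, H-γ, H-δ} the worst case is 14.
With {H-α, H-β, H-γ} the worst case is 22.
No size-3 selection achieves below 14.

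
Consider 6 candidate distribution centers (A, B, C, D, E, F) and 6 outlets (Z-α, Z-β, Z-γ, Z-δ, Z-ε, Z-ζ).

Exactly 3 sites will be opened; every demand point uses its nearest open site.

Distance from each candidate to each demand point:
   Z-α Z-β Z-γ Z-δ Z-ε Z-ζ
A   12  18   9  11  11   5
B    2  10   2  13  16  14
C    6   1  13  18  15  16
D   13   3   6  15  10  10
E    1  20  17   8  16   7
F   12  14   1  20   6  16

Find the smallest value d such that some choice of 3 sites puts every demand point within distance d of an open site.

8

Open {C, E, F}.
  Farthest demand point is Z-δ at distance 8 (to E); all others are ≤ 8.
With {D, E, F} the worst case is 8.
With {A, D, E} the worst case is 10.
No size-3 selection achieves below 8.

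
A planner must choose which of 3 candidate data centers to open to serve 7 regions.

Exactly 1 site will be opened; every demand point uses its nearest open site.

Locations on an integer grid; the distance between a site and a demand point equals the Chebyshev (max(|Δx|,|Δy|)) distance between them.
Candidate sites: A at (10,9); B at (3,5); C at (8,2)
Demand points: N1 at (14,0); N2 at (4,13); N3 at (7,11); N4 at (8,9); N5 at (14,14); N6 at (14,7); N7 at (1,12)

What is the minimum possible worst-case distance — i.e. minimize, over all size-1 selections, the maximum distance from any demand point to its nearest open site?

9

Open {A}.
  Farthest demand point is N1 at distance 9 (to A); all others are ≤ 9.
With {B} the worst case is 11.
With {C} the worst case is 12.
No size-1 selection achieves below 9.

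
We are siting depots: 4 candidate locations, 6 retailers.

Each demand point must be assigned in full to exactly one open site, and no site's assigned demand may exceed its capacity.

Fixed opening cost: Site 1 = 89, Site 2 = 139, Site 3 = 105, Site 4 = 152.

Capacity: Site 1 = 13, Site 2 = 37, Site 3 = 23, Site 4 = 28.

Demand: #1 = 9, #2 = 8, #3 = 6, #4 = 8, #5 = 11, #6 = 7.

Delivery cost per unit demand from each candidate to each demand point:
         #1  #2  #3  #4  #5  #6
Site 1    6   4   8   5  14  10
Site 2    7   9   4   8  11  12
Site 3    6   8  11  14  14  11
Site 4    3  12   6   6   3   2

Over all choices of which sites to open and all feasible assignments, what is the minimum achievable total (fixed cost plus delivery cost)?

525

Open {Site 2, Site 4}; cheapest assignment that respects the capacities:
  Site 2 (cap 37, load 22): #2, #3, #4 — cost 8×9 + 6×4 + 8×8 = 160
  Site 4 (cap 28, load 27): #1, #5, #6 — cost 9×3 + 11×3 + 7×2 = 74
  Shipping 234, fixed 291 → total 525.
  Any other capacity-feasible assignment to {Site 2, Site 4} ships for at least 234.
Compare {Site 3, Site 4}: its best feasible assignment gives total 536.
Compare {Site 1, Site 2, Site 4}: its best feasible assignment gives total 574.
Every other set of open sites that can feasibly serve all demand totals ≥ 536 even under its best assignment. Minimum: 525.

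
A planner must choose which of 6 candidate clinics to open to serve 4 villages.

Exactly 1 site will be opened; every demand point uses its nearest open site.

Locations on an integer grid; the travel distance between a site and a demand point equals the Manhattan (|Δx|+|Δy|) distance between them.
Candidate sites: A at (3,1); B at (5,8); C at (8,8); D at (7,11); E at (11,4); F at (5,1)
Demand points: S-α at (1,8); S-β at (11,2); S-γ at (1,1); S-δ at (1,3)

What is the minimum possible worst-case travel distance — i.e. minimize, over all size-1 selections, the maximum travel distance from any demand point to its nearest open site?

9

Open {A}.
  Farthest demand point is S-α at travel distance 9 (to A); all others are ≤ 9.
With {F} the worst case is 11.
With {B} the worst case is 12.
No size-1 selection achieves below 9.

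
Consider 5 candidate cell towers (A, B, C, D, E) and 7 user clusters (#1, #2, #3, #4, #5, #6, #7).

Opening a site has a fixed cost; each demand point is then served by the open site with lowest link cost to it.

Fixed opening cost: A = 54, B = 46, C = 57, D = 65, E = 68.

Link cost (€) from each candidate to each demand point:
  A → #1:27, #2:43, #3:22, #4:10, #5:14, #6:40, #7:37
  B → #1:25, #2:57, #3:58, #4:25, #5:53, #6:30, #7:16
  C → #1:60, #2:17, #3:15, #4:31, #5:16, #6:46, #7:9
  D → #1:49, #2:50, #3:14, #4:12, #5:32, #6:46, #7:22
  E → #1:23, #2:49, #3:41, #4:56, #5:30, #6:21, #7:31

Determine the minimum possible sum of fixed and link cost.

240

Open {B, C}: assign each demand point to its cheapest open site.
  #1→B 25, #2→C 17, #3→C 15, #4→B 25, #5→C 16, #6→B 30, #7→C 9
  link cost 137, fixed 103 → total 240.
Compare {A, C}: link cost 132 + fixed 111 = 243.
Compare {A}: link cost 193 + fixed 54 = 247.
Compare {C}: link cost 194 + fixed 57 = 251.
All other subsets cost ≥ 243. Minimum total cost: 240.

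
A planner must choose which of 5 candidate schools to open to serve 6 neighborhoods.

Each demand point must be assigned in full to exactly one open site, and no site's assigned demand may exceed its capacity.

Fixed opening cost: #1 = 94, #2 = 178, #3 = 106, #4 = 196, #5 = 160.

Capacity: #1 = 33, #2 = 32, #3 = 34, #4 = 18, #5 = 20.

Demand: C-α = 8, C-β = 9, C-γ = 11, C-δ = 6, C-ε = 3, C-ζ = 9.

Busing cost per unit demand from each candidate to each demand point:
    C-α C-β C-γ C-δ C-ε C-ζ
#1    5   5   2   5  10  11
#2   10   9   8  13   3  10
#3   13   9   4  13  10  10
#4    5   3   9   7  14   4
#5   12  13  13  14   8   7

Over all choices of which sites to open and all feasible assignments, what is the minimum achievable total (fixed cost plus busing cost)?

475

Open {#1, #4}; cheapest assignment that respects the capacities:
  #1 (cap 33, load 28): C-α, C-γ, C-δ, C-ε — cost 8×5 + 11×2 + 6×5 + 3×10 = 122
  #4 (cap 18, load 18): C-β, C-ζ — cost 9×3 + 9×4 = 63
  Shipping 185, fixed 290 → total 475.
  Any other capacity-feasible assignment to {#1, #4} ships for at least 185.
Compare {#1, #3}: its best feasible assignment gives total 479.
Compare {#1, #5}: its best feasible assignment gives total 532.
Every other set of open sites that can feasibly serve all demand totals ≥ 479 even under its best assignment. Minimum: 475.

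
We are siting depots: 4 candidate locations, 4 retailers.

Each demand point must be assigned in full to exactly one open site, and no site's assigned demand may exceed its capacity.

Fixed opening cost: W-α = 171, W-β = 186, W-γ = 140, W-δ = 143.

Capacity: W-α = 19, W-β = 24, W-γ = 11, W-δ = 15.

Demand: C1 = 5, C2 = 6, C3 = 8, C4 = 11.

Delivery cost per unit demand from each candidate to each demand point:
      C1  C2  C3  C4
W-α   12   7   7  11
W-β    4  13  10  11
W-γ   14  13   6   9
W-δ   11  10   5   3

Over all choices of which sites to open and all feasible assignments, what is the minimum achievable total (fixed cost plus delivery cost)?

505

Open {W-α, W-δ}; cheapest assignment that respects the capacities:
  W-α (cap 19, load 19): C1, C2, C3 — cost 5×12 + 6×7 + 8×7 = 158
  W-δ (cap 15, load 11): C4 — cost 11×3 = 33
  Shipping 191, fixed 314 → total 505.
  Any other capacity-feasible assignment to {W-α, W-δ} ships for at least 191.
Compare {W-β, W-δ}: its best feasible assignment gives total 540.
Compare {W-α, W-γ}: its best feasible assignment gives total 568.
Every other set of open sites that can feasibly serve all demand totals ≥ 540 even under its best assignment. Minimum: 505.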